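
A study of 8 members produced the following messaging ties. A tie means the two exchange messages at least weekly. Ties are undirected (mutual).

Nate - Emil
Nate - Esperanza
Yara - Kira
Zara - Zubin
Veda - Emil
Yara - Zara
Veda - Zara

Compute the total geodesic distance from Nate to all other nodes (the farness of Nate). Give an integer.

20

Distances from Nate: Emil:1, Esperanza:1, Kira:5, Veda:2, Yara:4, Zara:3, Zubin:4.
Sum = 1 + 1 + 5 + 2 + 4 + 3 + 4 = 20.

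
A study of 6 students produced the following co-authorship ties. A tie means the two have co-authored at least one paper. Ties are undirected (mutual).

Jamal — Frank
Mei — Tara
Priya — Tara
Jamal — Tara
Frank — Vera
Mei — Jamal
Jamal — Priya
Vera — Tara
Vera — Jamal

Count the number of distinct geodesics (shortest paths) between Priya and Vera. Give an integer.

The shortest distance is 2. The length-2 paths are: Priya–Tara–Vera; Priya–Jamal–Vera.
That gives 2 distinct shortest paths.

2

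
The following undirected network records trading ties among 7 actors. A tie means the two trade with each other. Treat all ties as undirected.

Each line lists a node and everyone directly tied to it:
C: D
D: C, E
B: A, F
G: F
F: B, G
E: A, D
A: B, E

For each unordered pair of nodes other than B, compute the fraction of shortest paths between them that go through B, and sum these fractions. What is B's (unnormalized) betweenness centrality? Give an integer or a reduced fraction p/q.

Pairs whose geodesics pass through B — G–C: 1; G–E: 1; G–A: 1; G–D: 1; C–F: 1; F–E: 1; F–A: 1; F–D: 1.
All other pairs contribute 0.
Summing the contributions gives betweenness(B) = 8.

8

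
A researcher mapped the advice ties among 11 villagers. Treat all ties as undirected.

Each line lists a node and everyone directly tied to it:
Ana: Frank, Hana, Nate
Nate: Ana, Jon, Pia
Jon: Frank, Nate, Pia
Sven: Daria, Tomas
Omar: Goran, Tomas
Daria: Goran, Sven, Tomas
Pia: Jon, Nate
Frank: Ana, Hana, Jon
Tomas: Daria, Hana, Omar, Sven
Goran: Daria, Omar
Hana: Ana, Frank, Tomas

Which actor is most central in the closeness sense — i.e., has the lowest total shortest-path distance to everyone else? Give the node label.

Farness (sum of distances to all others) for each node — Ana:22, Daria:26, Frank:22, Goran:33, Hana:19, Jon:27, Nate:27, Omar:27, Pia:34, Sven:27, Tomas:20.
The smallest farness is 19, for Hana, so Hana has the highest closeness.

Hana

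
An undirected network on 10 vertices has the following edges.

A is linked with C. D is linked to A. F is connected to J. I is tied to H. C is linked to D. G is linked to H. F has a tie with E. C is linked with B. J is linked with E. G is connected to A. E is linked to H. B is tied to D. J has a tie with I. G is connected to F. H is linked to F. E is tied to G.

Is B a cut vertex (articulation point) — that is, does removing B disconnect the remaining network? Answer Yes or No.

No

Even without B, every remaining node can still reach every other (the residual graph is connected), so B is not a cut vertex.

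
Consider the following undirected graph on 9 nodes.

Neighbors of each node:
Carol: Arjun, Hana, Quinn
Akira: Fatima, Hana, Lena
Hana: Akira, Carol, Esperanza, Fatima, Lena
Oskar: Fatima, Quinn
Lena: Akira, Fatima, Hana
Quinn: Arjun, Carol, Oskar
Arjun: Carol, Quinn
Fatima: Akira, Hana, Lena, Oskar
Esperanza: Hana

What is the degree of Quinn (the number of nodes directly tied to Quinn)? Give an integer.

Quinn is directly tied to Arjun, Carol, and Oskar. That is 3 neighbors, so the degree of Quinn is 3.

3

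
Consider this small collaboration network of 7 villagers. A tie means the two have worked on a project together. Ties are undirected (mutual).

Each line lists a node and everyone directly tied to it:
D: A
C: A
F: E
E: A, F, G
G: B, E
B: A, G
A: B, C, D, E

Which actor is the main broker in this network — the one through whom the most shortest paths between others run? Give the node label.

Unnormalized betweenness of each node: A:10, B:3/2, C:0, D:0, E:13/2, F:0, G:1.
A has the largest value, 10, making it the main broker — the node through which the most shortest paths run.

A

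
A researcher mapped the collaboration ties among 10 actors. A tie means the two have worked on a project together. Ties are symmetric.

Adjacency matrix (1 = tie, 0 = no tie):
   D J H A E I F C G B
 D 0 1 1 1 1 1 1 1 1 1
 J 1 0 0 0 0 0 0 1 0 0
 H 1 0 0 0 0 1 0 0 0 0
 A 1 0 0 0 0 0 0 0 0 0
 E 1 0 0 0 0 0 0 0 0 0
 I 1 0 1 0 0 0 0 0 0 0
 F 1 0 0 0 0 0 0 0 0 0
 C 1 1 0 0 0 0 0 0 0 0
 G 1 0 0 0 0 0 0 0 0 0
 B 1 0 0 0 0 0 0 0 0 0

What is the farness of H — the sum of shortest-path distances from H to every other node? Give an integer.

16

Distances from H: A:2, B:2, C:2, D:1, E:2, F:2, G:2, I:1, J:2.
Sum = 2 + 2 + 2 + 1 + 2 + 2 + 2 + 1 + 2 = 16.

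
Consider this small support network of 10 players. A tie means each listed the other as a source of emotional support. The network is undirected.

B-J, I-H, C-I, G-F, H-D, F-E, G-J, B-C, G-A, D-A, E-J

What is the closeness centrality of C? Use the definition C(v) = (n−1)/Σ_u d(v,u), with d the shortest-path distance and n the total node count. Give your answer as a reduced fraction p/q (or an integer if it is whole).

Distances from C: A:4, B:1, D:3, E:3, F:4, G:3, H:2, I:1, J:2. Sum = 23.
n = 10, so closeness = 9/23.

9/23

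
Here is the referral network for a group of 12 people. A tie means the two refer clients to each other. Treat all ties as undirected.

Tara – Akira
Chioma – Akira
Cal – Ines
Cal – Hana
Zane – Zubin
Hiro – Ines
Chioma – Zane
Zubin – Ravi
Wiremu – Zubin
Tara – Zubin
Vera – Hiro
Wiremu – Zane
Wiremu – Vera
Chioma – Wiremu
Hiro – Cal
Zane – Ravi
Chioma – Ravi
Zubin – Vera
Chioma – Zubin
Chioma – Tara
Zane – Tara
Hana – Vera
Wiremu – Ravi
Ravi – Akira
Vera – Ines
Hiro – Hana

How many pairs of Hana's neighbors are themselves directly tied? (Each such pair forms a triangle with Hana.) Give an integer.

2

Hana's neighbors: Cal, Hiro, and Vera.
Neighbor pairs that are themselves tied: Hana–Cal–Hiro; Hana–Hiro–Vera. Each forms one triangle with Hana, for 2 in total.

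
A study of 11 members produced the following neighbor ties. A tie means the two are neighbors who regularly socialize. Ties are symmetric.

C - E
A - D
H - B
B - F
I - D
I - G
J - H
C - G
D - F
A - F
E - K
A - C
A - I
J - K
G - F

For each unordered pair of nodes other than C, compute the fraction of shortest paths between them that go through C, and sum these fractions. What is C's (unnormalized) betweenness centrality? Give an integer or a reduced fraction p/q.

Pairs whose geodesics pass through C — J–G: 1/2; J–I: 2/5; J–A: 1/2; B–E: 2/3; F–E: 2/2; F–K: 2/3; G–A: 1/3; G–E: 1; G–K: 1; I–E: 2/2; I–K: 2/2; D–E: 1; D–K: 1; A–E: 1 … (+1 more pairs).
All other pairs contribute 0.
Summing the contributions gives betweenness(C) = 181/15.

181/15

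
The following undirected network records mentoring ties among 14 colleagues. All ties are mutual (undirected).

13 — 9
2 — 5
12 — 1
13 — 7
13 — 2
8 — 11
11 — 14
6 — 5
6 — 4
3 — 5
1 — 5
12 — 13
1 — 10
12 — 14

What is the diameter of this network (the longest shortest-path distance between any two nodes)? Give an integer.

7

Eccentricity of each node (its greatest distance to any other): 1:4, 2:5, 3:6, 4:7, 5:5, 6:6, 7:5, 8:7, 9:5, 10:5, 11:6, 12:4, 13:4, 14:5.
The maximum eccentricity is 7, realized for instance by the pair 4–8 via 4 – 6 – 5 – 1 – 12 – 14 – 11 – 8. So the diameter is 7.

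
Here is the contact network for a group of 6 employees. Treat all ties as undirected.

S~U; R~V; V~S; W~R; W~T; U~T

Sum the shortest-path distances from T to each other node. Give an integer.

9

Distances from T: R:2, S:2, U:1, V:3, W:1.
Sum = 2 + 2 + 1 + 3 + 1 = 9.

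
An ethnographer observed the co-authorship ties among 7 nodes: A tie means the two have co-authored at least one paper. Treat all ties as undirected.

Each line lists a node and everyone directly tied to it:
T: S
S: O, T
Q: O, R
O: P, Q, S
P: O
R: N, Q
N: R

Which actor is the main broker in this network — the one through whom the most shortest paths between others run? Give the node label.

Unnormalized betweenness of each node: N:0, O:11, P:0, Q:8, R:5, S:5, T:0.
O has the largest value, 11, making it the main broker — the node through which the most shortest paths run.

O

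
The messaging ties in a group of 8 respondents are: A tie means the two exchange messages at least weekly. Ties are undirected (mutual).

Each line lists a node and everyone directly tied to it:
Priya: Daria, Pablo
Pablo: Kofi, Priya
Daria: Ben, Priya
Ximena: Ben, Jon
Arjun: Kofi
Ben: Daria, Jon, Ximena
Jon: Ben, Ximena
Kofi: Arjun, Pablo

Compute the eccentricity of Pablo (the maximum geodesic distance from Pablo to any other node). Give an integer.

4

Distances from Pablo: Arjun:2, Ben:3, Daria:2, Jon:4, Kofi:1, Priya:1, Ximena:4.
The largest is 4 (to Ximena and Jon), so the eccentricity of Pablo is 4.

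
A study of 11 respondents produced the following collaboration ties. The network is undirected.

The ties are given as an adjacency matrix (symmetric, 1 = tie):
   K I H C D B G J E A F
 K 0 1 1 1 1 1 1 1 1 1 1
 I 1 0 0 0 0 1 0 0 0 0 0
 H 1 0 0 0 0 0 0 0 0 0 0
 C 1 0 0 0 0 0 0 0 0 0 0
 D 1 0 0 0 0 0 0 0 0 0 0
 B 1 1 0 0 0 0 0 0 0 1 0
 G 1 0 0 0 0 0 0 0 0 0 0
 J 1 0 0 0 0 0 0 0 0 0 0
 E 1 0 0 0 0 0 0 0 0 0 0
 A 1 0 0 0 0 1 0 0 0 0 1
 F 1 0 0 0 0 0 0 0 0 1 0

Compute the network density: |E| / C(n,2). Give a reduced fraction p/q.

There are 13 edges and 11 nodes, so the maximum possible is C(11,2) = 55.
Density = 13/55.

13/55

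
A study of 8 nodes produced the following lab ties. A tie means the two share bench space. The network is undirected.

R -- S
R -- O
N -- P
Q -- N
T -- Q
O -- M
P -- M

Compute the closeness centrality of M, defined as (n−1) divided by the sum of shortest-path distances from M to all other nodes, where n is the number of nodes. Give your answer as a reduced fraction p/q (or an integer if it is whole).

7/16

Distances from M: N:2, O:1, P:1, Q:3, R:2, S:3, T:4. Sum = 16.
n = 8, so closeness = 7/16.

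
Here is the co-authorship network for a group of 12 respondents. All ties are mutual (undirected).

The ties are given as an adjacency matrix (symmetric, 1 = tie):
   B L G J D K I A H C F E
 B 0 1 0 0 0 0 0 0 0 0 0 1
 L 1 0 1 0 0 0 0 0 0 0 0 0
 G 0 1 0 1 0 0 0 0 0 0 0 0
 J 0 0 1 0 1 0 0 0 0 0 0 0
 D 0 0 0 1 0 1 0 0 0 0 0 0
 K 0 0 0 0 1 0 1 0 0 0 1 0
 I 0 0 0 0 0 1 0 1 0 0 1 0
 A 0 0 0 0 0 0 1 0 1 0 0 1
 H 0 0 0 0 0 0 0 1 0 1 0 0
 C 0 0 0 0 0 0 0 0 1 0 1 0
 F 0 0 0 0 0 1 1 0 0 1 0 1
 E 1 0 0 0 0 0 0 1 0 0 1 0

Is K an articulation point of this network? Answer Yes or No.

No

Even without K, every remaining node can still reach every other (the residual graph is connected), so K is not a cut vertex.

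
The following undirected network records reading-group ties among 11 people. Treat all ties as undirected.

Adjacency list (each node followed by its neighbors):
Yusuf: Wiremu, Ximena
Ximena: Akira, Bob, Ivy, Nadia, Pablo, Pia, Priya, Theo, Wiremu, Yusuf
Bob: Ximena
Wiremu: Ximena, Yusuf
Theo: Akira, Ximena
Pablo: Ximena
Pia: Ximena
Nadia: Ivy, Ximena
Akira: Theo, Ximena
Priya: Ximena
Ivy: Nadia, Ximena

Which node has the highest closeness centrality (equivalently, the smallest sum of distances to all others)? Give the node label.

Ximena

Farness (sum of distances to all others) for each node — Akira:18, Bob:19, Ivy:18, Nadia:18, Pablo:19, Pia:19, Priya:19, Theo:18, Wiremu:18, Ximena:10, Yusuf:18.
The smallest farness is 10, for Ximena, so Ximena has the highest closeness.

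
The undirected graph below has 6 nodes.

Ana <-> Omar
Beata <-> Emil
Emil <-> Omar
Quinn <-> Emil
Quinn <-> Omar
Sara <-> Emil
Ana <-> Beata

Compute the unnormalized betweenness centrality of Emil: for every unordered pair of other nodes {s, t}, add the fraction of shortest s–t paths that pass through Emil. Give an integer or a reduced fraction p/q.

Pairs whose geodesics pass through Emil — Omar–Sara: 1; Omar–Beata: 1/2; Quinn–Sara: 1; Quinn–Beata: 1; Ana–Sara: 2/2; Sara–Beata: 1.
All other pairs contribute 0.
Summing the contributions gives betweenness(Emil) = 11/2.

11/2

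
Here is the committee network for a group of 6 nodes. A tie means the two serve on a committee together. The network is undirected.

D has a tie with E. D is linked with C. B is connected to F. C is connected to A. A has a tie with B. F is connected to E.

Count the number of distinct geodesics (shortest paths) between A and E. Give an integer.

2

The shortest distance is 3. The length-3 paths are: A–B–F–E; A–C–D–E.
That gives 2 distinct shortest paths.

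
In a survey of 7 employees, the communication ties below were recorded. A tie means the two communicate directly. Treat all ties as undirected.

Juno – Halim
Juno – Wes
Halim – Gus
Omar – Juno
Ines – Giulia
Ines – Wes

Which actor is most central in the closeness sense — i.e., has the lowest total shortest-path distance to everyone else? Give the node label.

Farness (sum of distances to all others) for each node — Giulia:19, Gus:18, Halim:13, Ines:14, Juno:10, Omar:15, Wes:11.
The smallest farness is 10, for Juno, so Juno has the highest closeness.

Juno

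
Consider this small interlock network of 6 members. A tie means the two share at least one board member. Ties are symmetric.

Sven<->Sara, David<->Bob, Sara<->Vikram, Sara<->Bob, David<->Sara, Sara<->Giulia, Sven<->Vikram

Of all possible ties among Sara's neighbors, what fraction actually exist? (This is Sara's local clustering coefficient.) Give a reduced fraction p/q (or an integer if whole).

Sara's neighbors: Bob, David, Giulia, Sven, and Vikram (k = 5).
Possible neighbor pairs: C(5,2) = 10. Edges among them: Bob–David, Sven–Vikram → e = 2.
Clustering(Sara) = 2/10 = 1/5.

1/5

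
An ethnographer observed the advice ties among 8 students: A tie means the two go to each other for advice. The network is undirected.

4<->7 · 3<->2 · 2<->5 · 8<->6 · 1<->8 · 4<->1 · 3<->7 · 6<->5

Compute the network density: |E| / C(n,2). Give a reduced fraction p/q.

2/7

There are 8 edges and 8 nodes, so the maximum possible is C(8,2) = 28.
Density = 8/28 = 2/7.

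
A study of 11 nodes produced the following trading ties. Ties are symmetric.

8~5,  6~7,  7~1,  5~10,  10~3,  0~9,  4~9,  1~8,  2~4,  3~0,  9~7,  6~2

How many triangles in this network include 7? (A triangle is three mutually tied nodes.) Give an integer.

7's neighbors are 1, 6, and 9, but none of them are tied to each other, so no triangle contains 7.

0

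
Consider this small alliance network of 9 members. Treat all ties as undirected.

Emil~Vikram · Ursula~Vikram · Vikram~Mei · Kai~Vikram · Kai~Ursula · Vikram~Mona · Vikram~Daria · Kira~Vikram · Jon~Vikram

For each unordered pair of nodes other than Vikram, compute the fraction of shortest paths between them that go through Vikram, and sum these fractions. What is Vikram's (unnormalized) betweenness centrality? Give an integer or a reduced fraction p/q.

27

Pairs whose geodesics pass through Vikram — Kai–Kira: 1; Kai–Emil: 1; Kai–Jon: 1; Kai–Mei: 1; Kai–Mona: 1; Kai–Daria: 1; Kira–Emil: 1; Kira–Jon: 1; Kira–Mei: 1; Kira–Ursula: 1; Kira–Mona: 1; Kira–Daria: 1; Emil–Jon: 1; Emil–Mei: 1 … (+13 more pairs).
All other pairs contribute 0.
Summing the contributions gives betweenness(Vikram) = 27.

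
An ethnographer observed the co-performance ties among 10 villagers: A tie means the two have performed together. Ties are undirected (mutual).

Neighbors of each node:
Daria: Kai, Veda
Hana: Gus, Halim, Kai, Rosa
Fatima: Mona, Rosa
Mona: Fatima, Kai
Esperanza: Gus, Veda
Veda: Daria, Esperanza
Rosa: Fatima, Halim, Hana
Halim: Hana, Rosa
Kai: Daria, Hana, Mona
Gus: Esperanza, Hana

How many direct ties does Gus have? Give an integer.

Gus is directly tied to Esperanza and Hana. That is 2 neighbors, so the degree of Gus is 2.

2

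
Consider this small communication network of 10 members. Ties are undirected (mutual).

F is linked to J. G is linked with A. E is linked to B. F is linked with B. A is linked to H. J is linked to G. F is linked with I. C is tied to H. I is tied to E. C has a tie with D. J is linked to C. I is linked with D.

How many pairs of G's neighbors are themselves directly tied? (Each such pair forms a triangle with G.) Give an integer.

0

G's neighbors are A and J, but none of them are tied to each other, so no triangle contains G.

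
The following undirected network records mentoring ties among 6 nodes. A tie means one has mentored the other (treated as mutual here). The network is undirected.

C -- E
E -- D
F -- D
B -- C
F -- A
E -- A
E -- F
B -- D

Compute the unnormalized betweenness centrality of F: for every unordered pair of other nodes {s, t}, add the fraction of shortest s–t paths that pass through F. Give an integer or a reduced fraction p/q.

Pairs whose geodesics pass through F — B–A: 1/3; D–A: 1/2.
All other pairs contribute 0.
Summing the contributions gives betweenness(F) = 5/6.

5/6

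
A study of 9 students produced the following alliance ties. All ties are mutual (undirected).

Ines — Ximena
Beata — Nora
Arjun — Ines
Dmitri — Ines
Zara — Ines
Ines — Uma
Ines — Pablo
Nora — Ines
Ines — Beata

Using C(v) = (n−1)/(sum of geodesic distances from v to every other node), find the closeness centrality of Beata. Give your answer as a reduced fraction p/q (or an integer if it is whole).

4/7

Distances from Beata: Arjun:2, Dmitri:2, Ines:1, Nora:1, Pablo:2, Uma:2, Ximena:2, Zara:2. Sum = 14.
n = 9, so closeness = 8/14 = 4/7.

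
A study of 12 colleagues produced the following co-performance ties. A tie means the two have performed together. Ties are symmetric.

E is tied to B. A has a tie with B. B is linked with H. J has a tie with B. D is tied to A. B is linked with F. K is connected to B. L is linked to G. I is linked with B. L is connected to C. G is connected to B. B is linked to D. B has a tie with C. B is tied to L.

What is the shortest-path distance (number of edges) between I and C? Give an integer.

One shortest route is I – B – C, which uses 2 edges, and I and C are not directly tied, so nothing shorter exists. So d(I,C) = 2.

2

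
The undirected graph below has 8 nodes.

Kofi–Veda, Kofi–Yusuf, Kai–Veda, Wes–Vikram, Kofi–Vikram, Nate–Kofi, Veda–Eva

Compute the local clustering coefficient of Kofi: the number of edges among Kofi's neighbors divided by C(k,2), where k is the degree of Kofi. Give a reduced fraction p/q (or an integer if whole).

0

Kofi's neighbors: Nate, Veda, Vikram, and Yusuf (k = 4).
Possible neighbor pairs: C(4,2) = 6. Edges among them: none → e = 0.
Clustering(Kofi) = 0/6 = 0.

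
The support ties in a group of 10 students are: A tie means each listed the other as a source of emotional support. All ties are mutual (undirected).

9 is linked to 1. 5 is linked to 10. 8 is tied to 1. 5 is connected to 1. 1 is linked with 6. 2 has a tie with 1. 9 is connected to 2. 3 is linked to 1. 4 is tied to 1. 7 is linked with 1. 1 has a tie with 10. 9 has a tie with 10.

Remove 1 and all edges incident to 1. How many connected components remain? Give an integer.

6

Without 1, the remaining ties split the others into: {3}; {2, 5, 9, 10}; {8}; {7}; {6}; {4}.
That's 6 separate components.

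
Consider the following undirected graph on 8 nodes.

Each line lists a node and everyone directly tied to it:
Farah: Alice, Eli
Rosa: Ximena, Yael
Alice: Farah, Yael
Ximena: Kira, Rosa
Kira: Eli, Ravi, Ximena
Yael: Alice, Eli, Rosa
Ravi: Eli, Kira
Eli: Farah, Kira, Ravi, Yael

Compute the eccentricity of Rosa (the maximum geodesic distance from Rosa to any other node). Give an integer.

3

Distances from Rosa: Alice:2, Eli:2, Farah:3, Kira:2, Ravi:3, Ximena:1, Yael:1.
The largest is 3 (to Ravi and Farah), so the eccentricity of Rosa is 3.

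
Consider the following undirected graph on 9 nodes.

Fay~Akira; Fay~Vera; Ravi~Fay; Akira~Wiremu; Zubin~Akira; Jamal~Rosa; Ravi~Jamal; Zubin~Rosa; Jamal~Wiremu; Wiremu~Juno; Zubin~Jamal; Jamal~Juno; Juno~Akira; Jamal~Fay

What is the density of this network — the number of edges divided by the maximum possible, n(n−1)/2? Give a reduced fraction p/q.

There are 14 edges and 9 nodes, so the maximum possible is C(9,2) = 36.
Density = 14/36 = 7/18.

7/18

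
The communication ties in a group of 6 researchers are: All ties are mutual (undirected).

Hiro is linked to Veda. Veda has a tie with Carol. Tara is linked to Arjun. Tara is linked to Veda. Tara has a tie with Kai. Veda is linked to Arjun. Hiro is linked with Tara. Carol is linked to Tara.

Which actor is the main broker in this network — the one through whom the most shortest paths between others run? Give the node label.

Tara

Unnormalized betweenness of each node: Arjun:0, Carol:0, Hiro:0, Kai:0, Tara:11/2, Veda:3/2.
Tara has the largest value, 11/2, making it the main broker — the node through which the most shortest paths run.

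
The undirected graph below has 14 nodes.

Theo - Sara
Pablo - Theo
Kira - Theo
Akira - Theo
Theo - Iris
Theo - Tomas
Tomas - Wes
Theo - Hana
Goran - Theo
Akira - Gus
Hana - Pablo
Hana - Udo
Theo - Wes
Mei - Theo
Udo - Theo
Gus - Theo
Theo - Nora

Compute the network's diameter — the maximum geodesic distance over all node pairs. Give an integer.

2

Eccentricity of each node (its greatest distance to any other): Akira:2, Goran:2, Gus:2, Hana:2, Iris:2, Kira:2, Mei:2, Nora:2, Pablo:2, Sara:2, Theo:1, Tomas:2, Udo:2, Wes:2.
The maximum eccentricity is 2, realized for instance by the pair Nora–Udo via Nora – Theo – Udo. So the diameter is 2.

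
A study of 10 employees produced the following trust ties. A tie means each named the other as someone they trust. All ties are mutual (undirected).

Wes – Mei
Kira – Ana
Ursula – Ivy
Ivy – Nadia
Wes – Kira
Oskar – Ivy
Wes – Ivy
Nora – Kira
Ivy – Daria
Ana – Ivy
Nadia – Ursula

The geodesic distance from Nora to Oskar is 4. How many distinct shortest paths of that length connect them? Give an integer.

2

The shortest distance is 4. The length-4 paths are: Nora–Kira–Wes–Ivy–Oskar; Nora–Kira–Ana–Ivy–Oskar.
That gives 2 distinct shortest paths.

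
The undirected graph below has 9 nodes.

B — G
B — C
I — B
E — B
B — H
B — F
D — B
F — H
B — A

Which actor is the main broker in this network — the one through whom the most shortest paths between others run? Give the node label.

Unnormalized betweenness of each node: A:0, B:27, C:0, D:0, E:0, F:0, G:0, H:0, I:0.
B has the largest value, 27, making it the main broker — the node through which the most shortest paths run.

B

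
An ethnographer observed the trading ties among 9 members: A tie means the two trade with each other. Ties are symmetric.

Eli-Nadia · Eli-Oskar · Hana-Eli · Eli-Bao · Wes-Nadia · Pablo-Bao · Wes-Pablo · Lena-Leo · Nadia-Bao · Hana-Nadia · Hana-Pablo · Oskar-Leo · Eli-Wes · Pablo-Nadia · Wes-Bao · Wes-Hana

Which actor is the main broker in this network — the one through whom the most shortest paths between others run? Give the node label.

Unnormalized betweenness of each node: Bao:1, Eli:61/4, Hana:1, Lena:0, Leo:7, Nadia:5/4, Oskar:12, Pablo:1/4, Wes:5/4.
Eli has the largest value, 61/4, making it the main broker — the node through which the most shortest paths run.

Eli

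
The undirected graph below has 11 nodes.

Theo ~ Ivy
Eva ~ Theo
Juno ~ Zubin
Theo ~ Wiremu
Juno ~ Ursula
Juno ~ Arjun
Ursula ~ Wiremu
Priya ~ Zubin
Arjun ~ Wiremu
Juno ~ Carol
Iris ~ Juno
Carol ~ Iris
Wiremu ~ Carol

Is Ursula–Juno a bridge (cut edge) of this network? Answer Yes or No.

Even without that edge, Ursula still reaches Juno via Ursula – Wiremu – Carol – Juno, so the network stays connected. Not a bridge.

No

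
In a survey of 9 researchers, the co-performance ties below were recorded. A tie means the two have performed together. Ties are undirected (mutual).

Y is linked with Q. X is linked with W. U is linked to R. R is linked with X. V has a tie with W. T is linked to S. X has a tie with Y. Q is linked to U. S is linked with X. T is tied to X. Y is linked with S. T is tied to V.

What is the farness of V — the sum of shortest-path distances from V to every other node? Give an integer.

Distances from V: Q:4, R:3, S:2, T:1, U:4, W:1, X:2, Y:3.
Sum = 4 + 3 + 2 + 1 + 4 + 1 + 2 + 3 = 20.

20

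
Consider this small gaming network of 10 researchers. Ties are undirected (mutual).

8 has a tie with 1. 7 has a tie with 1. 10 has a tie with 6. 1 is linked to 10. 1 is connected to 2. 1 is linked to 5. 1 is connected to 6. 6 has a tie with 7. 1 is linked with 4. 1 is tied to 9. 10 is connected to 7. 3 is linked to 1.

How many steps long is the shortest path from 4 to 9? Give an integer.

One shortest route is 4 – 1 – 9, which uses 2 edges, and 4 and 9 are not directly tied, so nothing shorter exists. So d(4,9) = 2.

2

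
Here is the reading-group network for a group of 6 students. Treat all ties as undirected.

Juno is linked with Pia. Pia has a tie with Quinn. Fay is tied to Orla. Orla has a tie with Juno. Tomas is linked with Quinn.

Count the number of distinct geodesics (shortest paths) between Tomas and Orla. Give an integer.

The shortest distance is 4, and the only length-4 path is Tomas–Quinn–Pia–Juno–Orla. So there is exactly 1 shortest path.

1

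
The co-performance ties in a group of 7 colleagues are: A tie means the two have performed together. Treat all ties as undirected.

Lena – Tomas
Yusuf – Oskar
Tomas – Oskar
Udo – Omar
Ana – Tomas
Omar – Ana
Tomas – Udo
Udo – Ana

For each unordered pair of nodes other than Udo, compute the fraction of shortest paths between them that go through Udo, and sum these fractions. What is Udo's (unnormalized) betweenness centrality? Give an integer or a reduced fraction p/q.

Pairs whose geodesics pass through Udo — Tomas–Omar: 1/2; Omar–Oskar: 1/2; Omar–Lena: 1/2; Omar–Yusuf: 1/2.
All other pairs contribute 0.
Summing the contributions gives betweenness(Udo) = 2.

2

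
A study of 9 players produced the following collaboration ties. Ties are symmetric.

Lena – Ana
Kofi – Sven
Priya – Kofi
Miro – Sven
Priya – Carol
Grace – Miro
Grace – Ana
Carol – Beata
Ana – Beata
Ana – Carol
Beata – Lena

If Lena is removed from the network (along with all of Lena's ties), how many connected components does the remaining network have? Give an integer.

Lena's neighbors (Ana and Beata) remain reachable from one another through other ties, so the rest of the network stays in one piece.

1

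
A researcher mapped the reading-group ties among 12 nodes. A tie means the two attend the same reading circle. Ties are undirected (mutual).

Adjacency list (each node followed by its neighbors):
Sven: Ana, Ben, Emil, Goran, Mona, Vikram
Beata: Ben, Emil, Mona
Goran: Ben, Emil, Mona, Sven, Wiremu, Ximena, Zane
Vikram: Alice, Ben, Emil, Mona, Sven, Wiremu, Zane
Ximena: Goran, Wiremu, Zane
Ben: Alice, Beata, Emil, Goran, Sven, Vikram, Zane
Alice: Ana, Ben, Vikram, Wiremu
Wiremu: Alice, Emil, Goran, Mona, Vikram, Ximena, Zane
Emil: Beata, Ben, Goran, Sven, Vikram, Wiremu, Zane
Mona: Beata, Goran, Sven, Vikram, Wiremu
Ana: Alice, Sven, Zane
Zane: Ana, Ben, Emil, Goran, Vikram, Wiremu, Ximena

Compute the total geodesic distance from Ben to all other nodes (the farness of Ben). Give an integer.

15

Distances from Ben: Alice:1, Ana:2, Beata:1, Emil:1, Goran:1, Mona:2, Sven:1, Vikram:1, Wiremu:2, Ximena:2, Zane:1.
Sum = 1 + 2 + 1 + 1 + 1 + 2 + 1 + 1 + 2 + 2 + 1 = 15.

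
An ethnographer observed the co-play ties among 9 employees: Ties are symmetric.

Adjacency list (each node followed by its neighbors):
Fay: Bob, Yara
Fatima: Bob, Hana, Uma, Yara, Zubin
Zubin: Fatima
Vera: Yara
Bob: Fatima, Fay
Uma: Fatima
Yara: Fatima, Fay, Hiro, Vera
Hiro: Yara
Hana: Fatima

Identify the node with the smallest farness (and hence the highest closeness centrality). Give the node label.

Fatima

Farness (sum of distances to all others) for each node — Bob:16, Fatima:11, Fay:17, Hana:18, Hiro:19, Uma:18, Vera:19, Yara:12, Zubin:18.
The smallest farness is 11, for Fatima, so Fatima has the highest closeness.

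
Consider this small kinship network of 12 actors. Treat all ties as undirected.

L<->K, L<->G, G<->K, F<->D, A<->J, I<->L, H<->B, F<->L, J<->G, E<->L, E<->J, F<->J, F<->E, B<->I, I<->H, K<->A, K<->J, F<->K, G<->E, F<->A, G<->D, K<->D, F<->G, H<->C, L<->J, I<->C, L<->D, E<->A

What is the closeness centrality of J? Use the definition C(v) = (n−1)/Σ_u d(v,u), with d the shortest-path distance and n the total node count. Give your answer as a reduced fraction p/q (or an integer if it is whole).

11/19

Distances from J: A:1, B:3, C:3, D:2, E:1, F:1, G:1, H:3, I:2, K:1, L:1. Sum = 19.
n = 12, so closeness = 11/19.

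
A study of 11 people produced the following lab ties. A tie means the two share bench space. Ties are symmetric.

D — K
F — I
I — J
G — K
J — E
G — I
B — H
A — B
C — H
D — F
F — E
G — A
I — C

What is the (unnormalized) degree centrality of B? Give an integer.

2

B is directly tied to A and H. That is 2 neighbors, so the degree of B is 2.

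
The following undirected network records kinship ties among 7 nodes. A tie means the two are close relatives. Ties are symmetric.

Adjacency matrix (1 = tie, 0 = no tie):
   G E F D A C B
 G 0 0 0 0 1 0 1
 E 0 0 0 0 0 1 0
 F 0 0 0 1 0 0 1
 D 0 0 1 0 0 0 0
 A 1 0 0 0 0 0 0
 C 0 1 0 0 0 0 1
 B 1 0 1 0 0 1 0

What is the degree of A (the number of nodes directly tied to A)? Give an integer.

A is directly tied to G. That is 1 neighbor, so the degree of A is 1.

1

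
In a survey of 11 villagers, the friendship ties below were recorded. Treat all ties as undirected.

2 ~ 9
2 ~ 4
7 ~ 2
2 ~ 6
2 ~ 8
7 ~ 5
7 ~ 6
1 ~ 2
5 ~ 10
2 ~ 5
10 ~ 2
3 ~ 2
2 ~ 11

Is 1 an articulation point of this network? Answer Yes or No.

Even without 1, every remaining node can still reach every other (the residual graph is connected), so 1 is not a cut vertex.

No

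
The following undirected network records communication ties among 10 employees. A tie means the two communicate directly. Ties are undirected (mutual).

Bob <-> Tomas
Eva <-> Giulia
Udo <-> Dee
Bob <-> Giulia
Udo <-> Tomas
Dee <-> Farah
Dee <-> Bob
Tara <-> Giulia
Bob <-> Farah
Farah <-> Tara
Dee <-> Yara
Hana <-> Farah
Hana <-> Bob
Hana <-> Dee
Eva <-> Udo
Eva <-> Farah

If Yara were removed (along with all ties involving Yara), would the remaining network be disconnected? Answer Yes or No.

Even without Yara, every remaining node can still reach every other (the residual graph is connected), so Yara is not a cut vertex.

No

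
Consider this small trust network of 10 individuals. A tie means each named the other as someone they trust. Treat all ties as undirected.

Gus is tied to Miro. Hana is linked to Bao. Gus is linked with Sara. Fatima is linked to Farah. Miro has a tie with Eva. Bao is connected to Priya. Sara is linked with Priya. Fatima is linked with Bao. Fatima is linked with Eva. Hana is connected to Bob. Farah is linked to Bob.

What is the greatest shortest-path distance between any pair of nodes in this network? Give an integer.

Eccentricity of each node (its greatest distance to any other): Bao:3, Bob:5, Eva:3, Farah:4, Fatima:3, Gus:5, Hana:4, Miro:4, Priya:3, Sara:4.
The maximum eccentricity is 5, realized for instance by the pair Bob–Gus via Bob – Farah – Fatima – Eva – Miro – Gus. So the diameter is 5.

5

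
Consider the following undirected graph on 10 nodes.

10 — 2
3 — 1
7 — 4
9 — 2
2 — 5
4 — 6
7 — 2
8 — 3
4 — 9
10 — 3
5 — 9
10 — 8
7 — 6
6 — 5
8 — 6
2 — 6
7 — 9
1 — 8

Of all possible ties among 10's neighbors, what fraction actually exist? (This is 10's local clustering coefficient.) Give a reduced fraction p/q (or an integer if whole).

1/3

10's neighbors: 2, 3, and 8 (k = 3).
Possible neighbor pairs: C(3,2) = 3. Edges among them: 3–8 → e = 1.
Clustering(10) = 1/3.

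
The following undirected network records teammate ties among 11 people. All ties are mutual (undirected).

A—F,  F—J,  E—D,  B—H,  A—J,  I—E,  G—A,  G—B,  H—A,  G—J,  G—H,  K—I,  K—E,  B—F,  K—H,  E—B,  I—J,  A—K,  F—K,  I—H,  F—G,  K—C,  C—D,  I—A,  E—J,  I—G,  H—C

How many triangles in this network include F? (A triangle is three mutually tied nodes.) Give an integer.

F's neighbors: A, B, G, J, and K.
Neighbor pairs that are themselves tied: F–A–G; F–A–J; F–A–K; F–B–G; F–G–J. Each forms one triangle with F, for 5 in total.

5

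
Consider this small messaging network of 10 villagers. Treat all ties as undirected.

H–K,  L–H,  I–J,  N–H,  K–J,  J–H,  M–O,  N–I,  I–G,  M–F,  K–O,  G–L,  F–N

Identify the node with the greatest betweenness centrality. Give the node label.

Unnormalized betweenness of each node: F:9/2, G:1, H:10, I:6, J:7/2, K:15/2, L:2, M:2, N:9, O:7/2.
H has the largest value, 10, making it the main broker — the node through which the most shortest paths run.

H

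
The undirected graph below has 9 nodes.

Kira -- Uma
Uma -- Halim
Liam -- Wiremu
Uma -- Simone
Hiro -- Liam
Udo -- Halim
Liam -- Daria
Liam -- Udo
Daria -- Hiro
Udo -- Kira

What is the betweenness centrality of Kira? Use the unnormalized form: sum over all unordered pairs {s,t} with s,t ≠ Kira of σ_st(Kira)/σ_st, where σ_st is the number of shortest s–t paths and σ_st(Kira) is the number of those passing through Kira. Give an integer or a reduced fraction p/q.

5

Pairs whose geodesics pass through Kira — Wiremu–Uma: 1/2; Wiremu–Simone: 1/2; Liam–Uma: 1/2; Liam–Simone: 1/2; Hiro–Uma: 1/2; Hiro–Simone: 1/2; Daria–Uma: 1/2; Daria–Simone: 1/2; Uma–Udo: 1/2; Udo–Simone: 1/2.
All other pairs contribute 0.
Summing the contributions gives betweenness(Kira) = 5.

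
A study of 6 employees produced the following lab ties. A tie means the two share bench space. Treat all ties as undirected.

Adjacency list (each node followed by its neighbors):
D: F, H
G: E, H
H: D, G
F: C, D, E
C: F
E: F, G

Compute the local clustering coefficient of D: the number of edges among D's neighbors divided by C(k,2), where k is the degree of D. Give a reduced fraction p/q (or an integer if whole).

0

D's neighbors: F and H (k = 2).
Possible neighbor pairs: C(2,2) = 1. Edges among them: none → e = 0.
Clustering(D) = 0/1.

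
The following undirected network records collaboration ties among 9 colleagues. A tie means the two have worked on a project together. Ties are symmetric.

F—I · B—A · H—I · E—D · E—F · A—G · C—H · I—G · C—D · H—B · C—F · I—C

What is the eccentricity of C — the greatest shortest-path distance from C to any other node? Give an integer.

3

Distances from C: A:3, B:2, D:1, E:2, F:1, G:2, H:1, I:1.
The largest is 3 (to A), so the eccentricity of C is 3.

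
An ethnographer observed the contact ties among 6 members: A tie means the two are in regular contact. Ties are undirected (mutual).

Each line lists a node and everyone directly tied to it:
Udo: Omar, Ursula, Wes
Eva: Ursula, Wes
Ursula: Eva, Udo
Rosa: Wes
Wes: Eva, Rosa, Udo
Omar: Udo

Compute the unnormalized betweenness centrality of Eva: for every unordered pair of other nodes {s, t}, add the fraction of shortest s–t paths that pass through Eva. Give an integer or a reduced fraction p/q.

1

Pairs whose geodesics pass through Eva — Rosa–Ursula: 1/2; Wes–Ursula: 1/2.
All other pairs contribute 0.
Summing the contributions gives betweenness(Eva) = 1.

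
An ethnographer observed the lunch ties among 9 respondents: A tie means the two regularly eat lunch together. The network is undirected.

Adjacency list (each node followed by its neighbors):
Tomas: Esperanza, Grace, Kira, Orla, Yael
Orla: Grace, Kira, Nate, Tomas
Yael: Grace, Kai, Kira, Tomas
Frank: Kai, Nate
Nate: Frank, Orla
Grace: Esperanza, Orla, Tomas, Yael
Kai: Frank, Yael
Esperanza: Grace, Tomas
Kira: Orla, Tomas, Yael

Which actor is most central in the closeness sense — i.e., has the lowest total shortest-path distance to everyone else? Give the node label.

Tomas

Farness (sum of distances to all others) for each node — Esperanza:18, Frank:19, Grace:13, Kai:16, Kira:14, Nate:16, Orla:13, Tomas:12, Yael:13.
The smallest farness is 12, for Tomas, so Tomas has the highest closeness.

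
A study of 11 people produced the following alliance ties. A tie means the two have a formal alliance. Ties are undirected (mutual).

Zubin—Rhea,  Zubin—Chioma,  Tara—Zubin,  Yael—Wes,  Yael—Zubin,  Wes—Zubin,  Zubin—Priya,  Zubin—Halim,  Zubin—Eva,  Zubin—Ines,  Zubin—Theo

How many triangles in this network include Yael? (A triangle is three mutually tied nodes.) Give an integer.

Yael's neighbors: Wes and Zubin.
Neighbor pairs that are themselves tied: Yael–Wes–Zubin. Each forms one triangle with Yael, for 1 in total.

1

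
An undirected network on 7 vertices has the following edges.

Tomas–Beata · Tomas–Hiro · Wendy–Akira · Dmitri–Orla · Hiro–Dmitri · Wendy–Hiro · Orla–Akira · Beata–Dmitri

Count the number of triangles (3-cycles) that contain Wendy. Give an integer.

Wendy's neighbors are Akira and Hiro, but none of them are tied to each other, so no triangle contains Wendy.

0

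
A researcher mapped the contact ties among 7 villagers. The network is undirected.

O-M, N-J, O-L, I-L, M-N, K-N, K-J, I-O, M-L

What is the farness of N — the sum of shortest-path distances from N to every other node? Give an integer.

10

Distances from N: I:3, J:1, K:1, L:2, M:1, O:2.
Sum = 3 + 1 + 1 + 2 + 1 + 2 = 10.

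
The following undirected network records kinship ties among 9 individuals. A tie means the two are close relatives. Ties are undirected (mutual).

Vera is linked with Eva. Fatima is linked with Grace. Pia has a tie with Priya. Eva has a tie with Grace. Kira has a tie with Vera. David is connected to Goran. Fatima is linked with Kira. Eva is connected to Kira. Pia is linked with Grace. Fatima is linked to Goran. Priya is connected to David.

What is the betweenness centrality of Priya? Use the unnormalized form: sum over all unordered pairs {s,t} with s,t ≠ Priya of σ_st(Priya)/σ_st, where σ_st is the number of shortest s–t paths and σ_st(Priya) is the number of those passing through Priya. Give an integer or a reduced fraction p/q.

7/3

Pairs whose geodesics pass through Priya — Goran–Pia: 1/2; David–Pia: 1; David–Grace: 1/2; David–Eva: 1/3.
All other pairs contribute 0.
Summing the contributions gives betweenness(Priya) = 7/3.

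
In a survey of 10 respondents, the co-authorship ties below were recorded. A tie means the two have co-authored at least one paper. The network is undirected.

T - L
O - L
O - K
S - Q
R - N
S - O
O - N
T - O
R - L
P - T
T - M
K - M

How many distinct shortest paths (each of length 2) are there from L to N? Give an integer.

The shortest distance is 2. The length-2 paths are: L–R–N; L–O–N.
That gives 2 distinct shortest paths.

2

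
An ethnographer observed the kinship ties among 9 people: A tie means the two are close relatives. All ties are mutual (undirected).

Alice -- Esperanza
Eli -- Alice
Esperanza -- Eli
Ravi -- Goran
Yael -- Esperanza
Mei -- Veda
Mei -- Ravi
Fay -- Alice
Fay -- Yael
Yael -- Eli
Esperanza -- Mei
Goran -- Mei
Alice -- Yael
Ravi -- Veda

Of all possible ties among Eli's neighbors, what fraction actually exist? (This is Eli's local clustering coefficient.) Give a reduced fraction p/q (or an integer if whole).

Eli's neighbors: Alice, Esperanza, and Yael (k = 3).
Possible neighbor pairs: C(3,2) = 3. Edges among them: Alice–Esperanza, Alice–Yael, Esperanza–Yael → e = 3.
Clustering(Eli) = 3/3 = 1.

1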